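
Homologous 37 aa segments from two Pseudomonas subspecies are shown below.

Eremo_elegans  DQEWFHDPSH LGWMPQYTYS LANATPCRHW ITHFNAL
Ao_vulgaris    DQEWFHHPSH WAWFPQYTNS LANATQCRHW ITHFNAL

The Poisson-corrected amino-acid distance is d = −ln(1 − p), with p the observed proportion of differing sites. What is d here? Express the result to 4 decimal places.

Mismatches occur at site 7 (D/H), site 11 (L/W), site 12 (G/A), site 14 (M/F), site 19 (Y/N), site 26 (P/Q).
p = 6/37 = 0.162162.
d = −ln(1 − 0.162162) = −ln(0.837838) = 0.1769.

0.1769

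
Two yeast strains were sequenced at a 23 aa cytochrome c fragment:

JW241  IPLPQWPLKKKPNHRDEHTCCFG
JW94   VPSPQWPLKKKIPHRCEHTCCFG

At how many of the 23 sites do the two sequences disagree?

Mismatches occur at site 1 (I/V), site 3 (L/S), site 12 (P/I), site 13 (N/P), site 16 (D/C).
That gives 5 mismatches out of 23 aligned sites, so the Hamming distance is 5.

5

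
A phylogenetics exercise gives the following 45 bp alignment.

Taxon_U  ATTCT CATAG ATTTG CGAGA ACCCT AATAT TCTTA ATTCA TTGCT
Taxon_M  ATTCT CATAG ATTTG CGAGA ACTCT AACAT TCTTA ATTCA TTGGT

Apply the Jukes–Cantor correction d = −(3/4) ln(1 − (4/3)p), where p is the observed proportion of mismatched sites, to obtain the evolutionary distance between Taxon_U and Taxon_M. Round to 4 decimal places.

Differing sites — 23:C/T; 28:T/C; 44:C/G.
p = 3/45 = 0.066667.
d = −0.75 · ln(1 − (4/3)·0.066667) = −0.75 · ln(0.911111) = −0.75 · (-0.093091) = 0.0698.

0.0698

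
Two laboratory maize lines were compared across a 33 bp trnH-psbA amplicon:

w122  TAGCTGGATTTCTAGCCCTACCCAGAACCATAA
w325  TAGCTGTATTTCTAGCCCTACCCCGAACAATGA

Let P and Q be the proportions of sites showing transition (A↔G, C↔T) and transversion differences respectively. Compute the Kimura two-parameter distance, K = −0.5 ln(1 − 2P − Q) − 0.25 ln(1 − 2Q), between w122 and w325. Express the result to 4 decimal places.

Mismatches occur at site 7 (G↔T, transversion), site 24 (A↔C, transversion), site 29 (C↔A, transversion), site 32 (A↔G, transition).
Of the 4 differences, 1 transition and 3 transversions over 33 sites: P = 1/33 = 0.030303, Q = 3/33 = 0.090909.
d = −0.5·ln(0.848485) − 0.25·ln(0.818182) = −0.5·(-0.164303) − 0.25·(-0.200670) = 0.1323.

0.1323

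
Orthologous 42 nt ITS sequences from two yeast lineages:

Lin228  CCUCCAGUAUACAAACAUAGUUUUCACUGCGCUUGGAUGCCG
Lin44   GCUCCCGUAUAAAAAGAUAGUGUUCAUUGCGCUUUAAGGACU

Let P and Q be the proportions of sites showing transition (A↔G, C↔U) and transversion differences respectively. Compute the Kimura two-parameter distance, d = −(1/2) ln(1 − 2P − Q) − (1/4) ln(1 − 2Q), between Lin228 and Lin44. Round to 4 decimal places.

0.3251

Mismatches occur at site 1 (C/G, transversion), site 6 (A/C, transversion), site 12 (C/A, transversion), site 16 (C/G, transversion), site 22 (U/G, transversion), site 27 (C/U, transition), site 35 (G/U, transversion), site 36 (G/A, transition), site 38 (U/G, transversion), site 40 (C/A, transversion), site 42 (G/U, transversion).
Of the 11 differences, 2 transitions and 9 transversions over 42 sites: P = 2/42 = 0.047619, Q = 9/42 = 0.214286.
d = −0.5·ln(0.690476) − 0.25·ln(0.571428) = −0.5·(-0.370374) − 0.25·(-0.559617) = 0.3251.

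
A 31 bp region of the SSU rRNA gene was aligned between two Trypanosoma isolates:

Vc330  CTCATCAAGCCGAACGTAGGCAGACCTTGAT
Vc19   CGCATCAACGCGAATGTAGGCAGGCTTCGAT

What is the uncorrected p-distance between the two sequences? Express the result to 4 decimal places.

0.2258

Mismatches occur at site 2 (T↔G), site 9 (G↔C), site 10 (C↔G), site 15 (C↔T), site 24 (A↔G), site 26 (C↔T), site 28 (T↔C).
There are 7 differences over 31 sites, so p = 7/31 = 0.2258.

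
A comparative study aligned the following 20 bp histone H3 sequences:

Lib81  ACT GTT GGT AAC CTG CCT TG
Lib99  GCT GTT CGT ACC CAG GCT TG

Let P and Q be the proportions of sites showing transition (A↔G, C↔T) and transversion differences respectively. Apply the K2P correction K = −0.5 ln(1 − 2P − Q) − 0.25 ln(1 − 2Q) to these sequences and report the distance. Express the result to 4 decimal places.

0.3060

Differing sites — 1:A/G (Ti); 7:G/C (Tv); 11:A/C (Tv); 14:T/A (Tv); 16:C/G (Tv).
Of the 5 differences, 1 transition and 4 transversions over 20 sites: P = 1/20 = 0.050000, Q = 4/20 = 0.200000.
d = −0.5·ln(0.700000) − 0.25·ln(0.600000) = −0.5·(-0.356675) − 0.25·(-0.510826) = 0.3060.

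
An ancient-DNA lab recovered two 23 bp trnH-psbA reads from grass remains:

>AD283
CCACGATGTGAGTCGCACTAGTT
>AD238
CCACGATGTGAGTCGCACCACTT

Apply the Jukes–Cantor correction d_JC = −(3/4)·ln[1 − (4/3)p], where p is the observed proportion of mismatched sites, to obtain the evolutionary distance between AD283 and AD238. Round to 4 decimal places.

0.0924

Differing sites — 19:T/C; 21:G/C.
p = 2/23 = 0.086957.
d = −0.75 · ln(1 − (4/3)·0.086957) = −0.75 · ln(0.884057) = −0.75 · (-0.123234) = 0.0924.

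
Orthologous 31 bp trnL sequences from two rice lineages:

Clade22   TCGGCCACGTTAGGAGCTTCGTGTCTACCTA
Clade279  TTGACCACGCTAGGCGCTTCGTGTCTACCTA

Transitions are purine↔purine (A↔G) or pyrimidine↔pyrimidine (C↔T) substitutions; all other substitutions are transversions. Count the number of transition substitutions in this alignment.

Differing sites — 2:C/T (Ti); 4:G/A (Ti); 10:T/C (Ti); 15:A/C (Tv).
Of the 4 differences, 3 transitions and 1 transversion, so the answer is 3.

3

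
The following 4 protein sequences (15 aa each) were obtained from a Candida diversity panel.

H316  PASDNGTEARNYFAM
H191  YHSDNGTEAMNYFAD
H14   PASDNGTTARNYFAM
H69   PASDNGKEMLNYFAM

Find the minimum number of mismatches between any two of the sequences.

1

Pairwise Hamming distances:
  H316 vs H191: 4
  H316 vs H14: 1
  H316 vs H69: 3
  H191 vs H14: 5
  H191 vs H69: 6
  H14 vs H69: 4
The smallest is 1, between H316 and H14.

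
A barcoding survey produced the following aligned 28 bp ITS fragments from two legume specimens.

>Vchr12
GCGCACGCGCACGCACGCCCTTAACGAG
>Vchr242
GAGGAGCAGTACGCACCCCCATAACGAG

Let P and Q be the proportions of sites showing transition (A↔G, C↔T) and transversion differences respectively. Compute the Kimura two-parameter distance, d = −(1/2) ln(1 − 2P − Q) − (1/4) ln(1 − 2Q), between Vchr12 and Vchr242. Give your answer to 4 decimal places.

Mismatches occur at site 2 (C↔A, transversion), site 4 (C↔G, transversion), site 6 (C↔G, transversion), site 7 (G↔C, transversion), site 8 (C↔A, transversion), site 10 (C↔T, transition), site 17 (G↔C, transversion), site 21 (T↔A, transversion).
Of the 8 differences, 1 transition and 7 transversions over 28 sites: P = 1/28 = 0.035714, Q = 7/28 = 0.250000.
d = −0.5·ln(0.678572) − 0.25·ln(0.500000) = −0.5·(-0.387765) − 0.25·(-0.693147) = 0.3672.

0.3672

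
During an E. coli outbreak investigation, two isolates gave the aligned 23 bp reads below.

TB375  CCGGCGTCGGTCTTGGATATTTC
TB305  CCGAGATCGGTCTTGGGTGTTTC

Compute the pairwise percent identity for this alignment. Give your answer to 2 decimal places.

78.26%

Mismatches occur at site 4 (G↔A), site 5 (C↔G), site 6 (G↔A), site 17 (A↔G), site 19 (A↔G).
18 of the 23 sites match, so the percent identity is 18/23 × 100 = 78.26%.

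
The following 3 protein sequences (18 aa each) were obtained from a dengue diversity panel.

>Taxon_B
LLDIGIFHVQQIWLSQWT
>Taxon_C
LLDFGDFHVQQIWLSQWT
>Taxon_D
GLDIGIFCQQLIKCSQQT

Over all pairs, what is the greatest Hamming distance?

9

Pairwise Hamming distances:
  Taxon_B vs Taxon_C: 2
  Taxon_B vs Taxon_D: 7
  Taxon_C vs Taxon_D: 9
The largest is 9, between Taxon_C and Taxon_D.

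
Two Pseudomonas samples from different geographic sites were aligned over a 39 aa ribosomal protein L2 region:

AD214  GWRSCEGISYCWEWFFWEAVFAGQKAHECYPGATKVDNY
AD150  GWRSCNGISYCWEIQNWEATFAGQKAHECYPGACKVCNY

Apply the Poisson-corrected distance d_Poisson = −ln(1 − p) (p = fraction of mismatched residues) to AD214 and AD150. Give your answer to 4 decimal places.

0.1978

Differing sites — 6:E/N; 14:W/I; 15:F/Q; 16:F/N; 20:V/T; 34:T/C; 37:D/C.
p = 7/39 = 0.179487.
d = −ln(1 − 0.179487) = −ln(0.820513) = 0.1978.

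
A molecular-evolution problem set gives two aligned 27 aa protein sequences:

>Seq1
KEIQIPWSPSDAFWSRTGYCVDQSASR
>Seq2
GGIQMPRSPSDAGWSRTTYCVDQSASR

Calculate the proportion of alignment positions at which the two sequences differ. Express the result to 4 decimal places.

0.2222

Mismatches occur at site 1 (K/G), site 2 (E/G), site 5 (I/M), site 7 (W/R), site 13 (F/G), site 18 (G/T).
There are 6 differences over 27 sites, so p = 6/27 = 0.2222.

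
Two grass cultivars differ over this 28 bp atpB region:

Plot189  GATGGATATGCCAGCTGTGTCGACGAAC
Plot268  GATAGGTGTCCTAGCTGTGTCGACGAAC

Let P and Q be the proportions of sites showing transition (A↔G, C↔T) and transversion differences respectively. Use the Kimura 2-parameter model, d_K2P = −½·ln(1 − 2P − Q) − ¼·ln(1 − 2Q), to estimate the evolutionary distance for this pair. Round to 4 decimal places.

The sequences differ at positions 4 (G/A, transition), 6 (A/G, transition), 8 (A/G, transition), 10 (G/C, transversion), 12 (C/T, transition).
Of the 5 differences, 4 transitions and 1 transversion over 28 sites: P = 4/28 = 0.142857, Q = 1/28 = 0.035714.
d = −0.5·ln(0.678572) − 0.25·ln(0.928572) = −0.5·(-0.387765) − 0.25·(-0.074107) = 0.2124.

0.2124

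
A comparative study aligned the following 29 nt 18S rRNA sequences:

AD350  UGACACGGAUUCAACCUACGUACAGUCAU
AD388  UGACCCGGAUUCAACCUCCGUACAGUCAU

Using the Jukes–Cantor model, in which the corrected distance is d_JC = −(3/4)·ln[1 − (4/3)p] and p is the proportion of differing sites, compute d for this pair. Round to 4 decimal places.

0.0723

Differing sites — 5:A/C; 18:A/C.
p = 2/29 = 0.068966.
d = −0.75 · ln(1 − (4/3)·0.068966) = −0.75 · ln(0.908045) = −0.75 · (-0.096461) = 0.0723.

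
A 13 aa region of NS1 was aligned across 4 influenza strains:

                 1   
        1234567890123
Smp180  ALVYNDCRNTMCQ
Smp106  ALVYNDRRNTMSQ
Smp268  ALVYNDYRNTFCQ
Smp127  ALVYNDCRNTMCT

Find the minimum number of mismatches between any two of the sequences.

1

Pairwise Hamming distances:
  Smp180 vs Smp106: 2
  Smp180 vs Smp268: 2
  Smp180 vs Smp127: 1
  Smp106 vs Smp268: 3
  Smp106 vs Smp127: 3
  Smp268 vs Smp127: 3
The smallest is 1, between Smp180 and Smp127.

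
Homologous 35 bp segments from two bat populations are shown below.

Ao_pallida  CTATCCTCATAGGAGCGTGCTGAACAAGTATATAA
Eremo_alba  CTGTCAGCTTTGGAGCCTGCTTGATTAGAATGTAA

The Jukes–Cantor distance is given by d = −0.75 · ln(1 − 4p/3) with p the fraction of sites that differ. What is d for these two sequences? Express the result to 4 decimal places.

Differing sites — 3:A/G; 6:C/A; 7:T/G; 9:A/T; 11:A/T; 17:G/C; 22:G/T; 23:A/G; 25:C/T; 26:A/T; 29:T/A; 32:A/G.
p = 12/35 = 0.342857.
d = −0.75 · ln(1 − (4/3)·0.342857) = −0.75 · ln(0.542857) = −0.75 · (-0.610909) = 0.4582.

0.4582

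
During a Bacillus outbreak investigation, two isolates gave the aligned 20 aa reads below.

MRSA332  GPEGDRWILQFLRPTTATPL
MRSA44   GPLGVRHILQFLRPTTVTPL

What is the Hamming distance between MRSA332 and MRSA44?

4

The sequences differ at positions 3 (E/L), 5 (D/V), 7 (W/H), 17 (A/V).
That gives 4 mismatches out of 20 aligned sites, so the Hamming distance is 4.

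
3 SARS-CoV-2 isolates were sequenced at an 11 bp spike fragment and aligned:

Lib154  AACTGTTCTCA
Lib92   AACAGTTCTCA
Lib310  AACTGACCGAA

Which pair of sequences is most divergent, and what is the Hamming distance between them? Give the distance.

Pairwise Hamming distances:
  Lib154 vs Lib92: 1
  Lib154 vs Lib310: 4
  Lib92 vs Lib310: 5
The largest is 5, between Lib92 and Lib310.

5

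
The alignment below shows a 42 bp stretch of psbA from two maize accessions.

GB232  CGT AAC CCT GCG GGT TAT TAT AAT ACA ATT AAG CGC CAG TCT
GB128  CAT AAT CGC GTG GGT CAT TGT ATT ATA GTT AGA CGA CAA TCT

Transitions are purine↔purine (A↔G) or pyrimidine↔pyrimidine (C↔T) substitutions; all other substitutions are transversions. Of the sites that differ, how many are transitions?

Mismatches occur at site 2 (G→A, transition), site 6 (C→T, transition), site 8 (C→G, transversion), site 9 (T→C, transition), site 11 (C→T, transition), site 16 (T→C, transition), site 20 (A→G, transition), site 23 (A→T, transversion), site 26 (C→T, transition), site 28 (A→G, transition), site 32 (A→G, transition), site 33 (G→A, transition), site 36 (C→A, transversion), site 39 (G→A, transition).
Of the 14 differences, 11 transitions and 3 transversions, so the answer is 11.

11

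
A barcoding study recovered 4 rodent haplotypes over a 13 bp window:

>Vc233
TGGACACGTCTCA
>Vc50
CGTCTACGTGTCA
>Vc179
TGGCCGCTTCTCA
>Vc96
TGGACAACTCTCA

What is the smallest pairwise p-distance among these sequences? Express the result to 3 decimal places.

Pairwise Hamming distances:
  Vc233 vs Vc50: 5
  Vc233 vs Vc179: 3
  Vc233 vs Vc96: 2
  Vc50 vs Vc179: 6
  Vc50 vs Vc96: 7
  Vc179 vs Vc96: 4
The smallest is 2 mismatches, between Vc233 and Vc96; p = 2/13 = 0.154.

0.154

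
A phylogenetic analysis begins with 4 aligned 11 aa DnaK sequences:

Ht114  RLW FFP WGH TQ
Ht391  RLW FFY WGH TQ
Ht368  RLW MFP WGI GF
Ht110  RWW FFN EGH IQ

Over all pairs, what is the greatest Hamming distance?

Pairwise Hamming distances:
  Ht114 vs Ht391: 1
  Ht114 vs Ht368: 4
  Ht114 vs Ht110: 4
  Ht391 vs Ht368: 5
  Ht391 vs Ht110: 4
  Ht368 vs Ht110: 7
The largest is 7, between Ht368 and Ht110.

7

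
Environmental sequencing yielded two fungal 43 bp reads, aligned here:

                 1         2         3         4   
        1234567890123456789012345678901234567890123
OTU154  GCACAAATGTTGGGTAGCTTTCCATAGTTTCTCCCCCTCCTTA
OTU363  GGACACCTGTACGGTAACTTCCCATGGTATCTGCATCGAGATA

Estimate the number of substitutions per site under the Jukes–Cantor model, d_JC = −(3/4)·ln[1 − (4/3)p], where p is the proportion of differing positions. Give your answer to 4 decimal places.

0.5141

Mismatches occur at site 2 (C↔G), site 6 (A↔C), site 7 (A↔C), site 11 (T↔A), site 12 (G↔C), site 17 (G↔A), site 21 (T↔C), site 26 (A↔G), site 29 (T↔A), site 33 (C↔G), site 35 (C↔A), site 36 (C↔T), site 38 (T↔G), site 39 (C↔A), site 40 (C↔G), site 41 (T↔A).
p = 16/43 = 0.372093.
d = −0.75 · ln(1 − (4/3)·0.372093) = −0.75 · ln(0.503876) = −0.75 · (-0.685425) = 0.5141.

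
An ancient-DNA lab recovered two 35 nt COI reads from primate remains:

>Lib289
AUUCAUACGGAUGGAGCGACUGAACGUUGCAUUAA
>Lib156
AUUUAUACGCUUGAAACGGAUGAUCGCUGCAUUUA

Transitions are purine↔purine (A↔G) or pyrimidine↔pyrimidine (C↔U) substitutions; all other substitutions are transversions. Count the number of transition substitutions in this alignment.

Mismatches occur at site 4 (C→U, transition), site 10 (G→C, transversion), site 11 (A→U, transversion), site 14 (G→A, transition), site 16 (G→A, transition), site 19 (A→G, transition), site 20 (C→A, transversion), site 24 (A→U, transversion), site 27 (U→C, transition), site 34 (A→U, transversion).
Of the 10 differences, 5 transitions and 5 transversions, so the answer is 5.

5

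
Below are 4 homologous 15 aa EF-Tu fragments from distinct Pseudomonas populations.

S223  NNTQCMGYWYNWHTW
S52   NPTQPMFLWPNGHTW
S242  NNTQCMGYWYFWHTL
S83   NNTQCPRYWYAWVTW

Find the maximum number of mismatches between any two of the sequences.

Pairwise Hamming distances:
  S223 vs S52: 6
  S223 vs S242: 2
  S223 vs S83: 4
  S52 vs S242: 8
  S52 vs S83: 9
  S242 vs S83: 5
The largest is 9, between S52 and S83.

9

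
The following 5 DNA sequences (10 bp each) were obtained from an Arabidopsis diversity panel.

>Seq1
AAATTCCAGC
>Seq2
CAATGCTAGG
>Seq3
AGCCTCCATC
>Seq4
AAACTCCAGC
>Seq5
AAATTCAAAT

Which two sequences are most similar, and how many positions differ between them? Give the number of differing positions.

Pairwise Hamming distances:
  Seq1 vs Seq2: 4
  Seq1 vs Seq3: 4
  Seq1 vs Seq4: 1
  Seq1 vs Seq5: 3
  Seq2 vs Seq3: 8
  Seq2 vs Seq4: 5
  Seq2 vs Seq5: 5
  Seq3 vs Seq4: 3
  Seq3 vs Seq5: 6
  Seq4 vs Seq5: 4
The smallest is 1, between Seq1 and Seq4.

1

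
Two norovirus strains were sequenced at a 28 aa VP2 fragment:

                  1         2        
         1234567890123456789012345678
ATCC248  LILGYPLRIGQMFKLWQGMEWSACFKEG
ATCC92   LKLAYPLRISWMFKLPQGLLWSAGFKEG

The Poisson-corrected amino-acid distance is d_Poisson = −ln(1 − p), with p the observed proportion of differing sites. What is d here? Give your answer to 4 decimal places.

0.3365

Differing sites — 2:I/K; 4:G/A; 10:G/S; 11:Q/W; 16:W/P; 19:M/L; 20:E/L; 24:C/G.
p = 8/28 = 0.285714.
d = −ln(1 − 0.285714) = −ln(0.714286) = 0.3365.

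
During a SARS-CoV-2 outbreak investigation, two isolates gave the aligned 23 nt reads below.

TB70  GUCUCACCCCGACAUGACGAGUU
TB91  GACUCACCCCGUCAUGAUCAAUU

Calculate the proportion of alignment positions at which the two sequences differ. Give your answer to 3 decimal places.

Differing sites — 2:U/A; 12:A/U; 18:C/U; 19:G/C; 21:G/A.
There are 5 differences over 23 sites, so p = 5/23 = 0.217.

0.217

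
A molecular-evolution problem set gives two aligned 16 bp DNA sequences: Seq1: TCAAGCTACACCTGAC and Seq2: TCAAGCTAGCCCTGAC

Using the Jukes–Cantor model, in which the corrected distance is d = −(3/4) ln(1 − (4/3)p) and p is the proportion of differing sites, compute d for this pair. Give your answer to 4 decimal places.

Mismatches occur at site 9 (C/G), site 10 (A/C).
p = 2/16 = 0.125000.
d = −0.75 · ln(1 − (4/3)·0.125000) = −0.75 · ln(0.833333) = −0.75 · (-0.182322) = 0.1367.

0.1367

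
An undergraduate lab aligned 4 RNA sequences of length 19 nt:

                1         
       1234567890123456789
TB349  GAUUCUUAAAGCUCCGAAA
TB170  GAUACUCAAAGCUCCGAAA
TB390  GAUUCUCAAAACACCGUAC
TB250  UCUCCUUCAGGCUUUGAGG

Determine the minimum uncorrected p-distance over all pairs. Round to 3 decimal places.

Pairwise Hamming distances:
  TB349 vs TB170: 2
  TB349 vs TB390: 5
  TB349 vs TB250: 9
  TB170 vs TB390: 5
  TB170 vs TB250: 10
  TB390 vs TB250: 13
The smallest is 2 mismatches, between TB349 and TB170; p = 2/19 = 0.105.

0.105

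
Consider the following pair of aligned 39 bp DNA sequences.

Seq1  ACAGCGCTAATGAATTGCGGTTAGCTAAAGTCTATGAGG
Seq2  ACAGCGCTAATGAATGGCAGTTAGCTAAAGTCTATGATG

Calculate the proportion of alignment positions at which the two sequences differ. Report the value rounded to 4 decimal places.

0.0769

Differing sites — 16:T/G; 19:G/A; 38:G/T.
There are 3 differences over 39 sites, so p = 3/39 = 0.0769.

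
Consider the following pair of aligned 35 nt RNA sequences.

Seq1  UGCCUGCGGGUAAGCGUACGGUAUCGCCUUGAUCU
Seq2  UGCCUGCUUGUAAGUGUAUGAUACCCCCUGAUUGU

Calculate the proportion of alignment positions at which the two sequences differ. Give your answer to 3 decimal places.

Differing sites — 8:G/U; 9:G/U; 15:C/U; 19:C/U; 21:G/A; 24:U/C; 26:G/C; 30:U/G; 31:G/A; 32:A/U; 34:C/G.
There are 11 differences over 35 sites, so p = 11/35 = 0.314.

0.314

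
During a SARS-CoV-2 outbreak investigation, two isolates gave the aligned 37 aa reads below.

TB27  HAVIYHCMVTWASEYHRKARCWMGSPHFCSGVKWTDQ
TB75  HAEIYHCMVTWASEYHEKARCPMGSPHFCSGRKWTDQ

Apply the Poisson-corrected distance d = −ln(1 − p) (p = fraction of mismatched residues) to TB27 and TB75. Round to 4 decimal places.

The sequences differ at positions 3 (V/E), 17 (R/E), 22 (W/P), 32 (V/R).
p = 4/37 = 0.108108.
d = −ln(1 − 0.108108) = −ln(0.891892) = 0.1144.

0.1144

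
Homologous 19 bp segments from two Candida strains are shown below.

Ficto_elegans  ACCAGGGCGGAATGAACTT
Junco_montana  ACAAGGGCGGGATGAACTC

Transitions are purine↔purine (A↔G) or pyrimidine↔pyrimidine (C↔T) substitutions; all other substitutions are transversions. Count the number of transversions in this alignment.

1

The sequences differ at positions 3 (C/A, transversion), 11 (A/G, transition), 19 (T/C, transition).
Of the 3 differences, 2 transitions and 1 transversion, so the answer is 1.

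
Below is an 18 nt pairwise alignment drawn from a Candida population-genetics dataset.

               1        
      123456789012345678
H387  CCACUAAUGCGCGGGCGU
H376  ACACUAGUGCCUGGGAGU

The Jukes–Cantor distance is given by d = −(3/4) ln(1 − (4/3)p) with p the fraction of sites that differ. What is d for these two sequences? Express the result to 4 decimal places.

0.3470

Mismatches occur at site 1 (C/A), site 7 (A/G), site 11 (G/C), site 12 (C/U), site 16 (C/A).
p = 5/18 = 0.277778.
d = −0.75 · ln(1 − (4/3)·0.277778) = −0.75 · ln(0.629629) = −0.75 · (-0.462625) = 0.3470.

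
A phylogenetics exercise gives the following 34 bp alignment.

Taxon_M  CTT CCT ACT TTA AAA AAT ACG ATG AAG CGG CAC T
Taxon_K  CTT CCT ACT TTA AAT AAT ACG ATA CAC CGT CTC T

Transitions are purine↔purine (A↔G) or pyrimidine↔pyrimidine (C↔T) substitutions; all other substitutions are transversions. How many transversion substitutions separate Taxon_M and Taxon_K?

Mismatches occur at site 15 (A→T, transversion), site 24 (G→A, transition), site 25 (A→C, transversion), site 27 (G→C, transversion), site 30 (G→T, transversion), site 32 (A→T, transversion).
Of the 6 differences, 1 transition and 5 transversions, so the answer is 5.

5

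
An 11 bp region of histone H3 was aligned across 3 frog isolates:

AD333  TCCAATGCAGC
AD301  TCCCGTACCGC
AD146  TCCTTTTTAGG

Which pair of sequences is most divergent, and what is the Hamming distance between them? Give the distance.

6

Pairwise Hamming distances:
  AD333 vs AD301: 4
  AD333 vs AD146: 5
  AD301 vs AD146: 6
The largest is 6, between AD301 and AD146.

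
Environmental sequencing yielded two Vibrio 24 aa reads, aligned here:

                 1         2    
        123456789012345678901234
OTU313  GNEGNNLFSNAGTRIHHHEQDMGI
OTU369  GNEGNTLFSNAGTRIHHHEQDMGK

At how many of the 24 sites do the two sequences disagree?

Mismatches occur at site 6 (N/T), site 24 (I/K).
That gives 2 mismatches out of 24 aligned sites, so the Hamming distance is 2.

2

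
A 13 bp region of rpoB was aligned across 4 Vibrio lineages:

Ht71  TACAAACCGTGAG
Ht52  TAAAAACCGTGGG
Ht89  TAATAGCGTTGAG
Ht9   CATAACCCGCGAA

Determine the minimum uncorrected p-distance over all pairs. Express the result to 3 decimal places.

Pairwise Hamming distances:
  Ht71 vs Ht52: 2
  Ht71 vs Ht89: 5
  Ht71 vs Ht9: 5
  Ht52 vs Ht89: 5
  Ht52 vs Ht9: 6
  Ht89 vs Ht9: 8
The smallest is 2 mismatches, between Ht71 and Ht52; p = 2/13 = 0.154.

0.154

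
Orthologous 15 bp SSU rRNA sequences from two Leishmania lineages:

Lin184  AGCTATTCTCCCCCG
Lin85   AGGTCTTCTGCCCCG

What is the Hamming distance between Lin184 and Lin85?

3

Mismatches occur at site 3 (C/G), site 5 (A/C), site 10 (C/G).
That gives 3 mismatches out of 15 aligned sites, so the Hamming distance is 3.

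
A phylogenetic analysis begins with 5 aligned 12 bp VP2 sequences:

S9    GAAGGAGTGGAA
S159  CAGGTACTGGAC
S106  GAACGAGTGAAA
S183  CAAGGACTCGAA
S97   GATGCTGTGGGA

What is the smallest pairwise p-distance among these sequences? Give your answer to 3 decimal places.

Pairwise Hamming distances:
  S9 vs S159: 5
  S9 vs S106: 2
  S9 vs S183: 3
  S9 vs S97: 4
  S159 vs S106: 7
  S159 vs S183: 4
  S159 vs S97: 7
  S106 vs S183: 5
  S106 vs S97: 6
  S183 vs S97: 7
The smallest is 2 mismatches, between S9 and S106; p = 2/12 = 0.167.

0.167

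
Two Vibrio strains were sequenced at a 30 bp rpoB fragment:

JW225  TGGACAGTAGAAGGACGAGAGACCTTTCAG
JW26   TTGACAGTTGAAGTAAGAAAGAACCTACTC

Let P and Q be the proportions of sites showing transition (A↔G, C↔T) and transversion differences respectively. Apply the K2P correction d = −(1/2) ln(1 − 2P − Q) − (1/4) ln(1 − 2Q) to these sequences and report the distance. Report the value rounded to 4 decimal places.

0.4459

Mismatches occur at site 2 (G/T, transversion), site 9 (A/T, transversion), site 14 (G/T, transversion), site 16 (C/A, transversion), site 19 (G/A, transition), site 23 (C/A, transversion), site 25 (T/C, transition), site 27 (T/A, transversion), site 29 (A/T, transversion), site 30 (G/C, transversion).
Of the 10 differences, 2 transitions and 8 transversions over 30 sites: P = 2/30 = 0.066667, Q = 8/30 = 0.266667.
d = −0.5·ln(0.599999) − 0.25·ln(0.466666) = −0.5·(-0.510827) − 0.25·(-0.762141) = 0.4459.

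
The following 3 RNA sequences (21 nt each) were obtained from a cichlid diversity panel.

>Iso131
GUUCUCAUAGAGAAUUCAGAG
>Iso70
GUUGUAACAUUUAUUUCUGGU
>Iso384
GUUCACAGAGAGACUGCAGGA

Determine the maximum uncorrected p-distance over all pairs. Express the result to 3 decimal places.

0.524

Pairwise Hamming distances:
  Iso131 vs Iso70: 10
  Iso131 vs Iso384: 6
  Iso70 vs Iso384: 11
The largest is 11 mismatches, between Iso70 and Iso384; p = 11/21 = 0.524.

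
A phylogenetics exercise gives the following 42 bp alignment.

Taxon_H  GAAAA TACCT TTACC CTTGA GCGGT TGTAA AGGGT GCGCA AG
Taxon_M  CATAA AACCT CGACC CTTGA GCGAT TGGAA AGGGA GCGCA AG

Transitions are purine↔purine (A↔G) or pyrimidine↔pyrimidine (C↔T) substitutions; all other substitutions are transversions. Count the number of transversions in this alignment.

Mismatches occur at site 1 (G/C, transversion), site 3 (A/T, transversion), site 6 (T/A, transversion), site 11 (T/C, transition), site 12 (T/G, transversion), site 24 (G/A, transition), site 28 (T/G, transversion), site 35 (T/A, transversion).
Of the 8 differences, 2 transitions and 6 transversions, so the answer is 6.

6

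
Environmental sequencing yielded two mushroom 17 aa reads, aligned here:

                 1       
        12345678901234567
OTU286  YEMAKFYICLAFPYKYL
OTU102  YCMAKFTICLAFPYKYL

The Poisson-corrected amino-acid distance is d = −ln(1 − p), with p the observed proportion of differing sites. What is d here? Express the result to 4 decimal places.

0.1252

Mismatches occur at site 2 (E↔C), site 7 (Y↔T).
p = 2/17 = 0.117647.
d = −ln(1 − 0.117647) = −ln(0.882353) = 0.1252.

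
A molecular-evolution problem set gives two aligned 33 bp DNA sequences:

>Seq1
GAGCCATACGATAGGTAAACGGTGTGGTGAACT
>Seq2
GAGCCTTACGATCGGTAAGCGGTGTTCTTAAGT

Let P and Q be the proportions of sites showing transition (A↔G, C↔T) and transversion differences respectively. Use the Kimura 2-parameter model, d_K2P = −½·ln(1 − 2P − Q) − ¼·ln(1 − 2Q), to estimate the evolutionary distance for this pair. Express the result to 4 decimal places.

0.2518

The sequences differ at positions 6 (A/T, transversion), 13 (A/C, transversion), 19 (A/G, transition), 26 (G/T, transversion), 27 (G/C, transversion), 29 (G/T, transversion), 32 (C/G, transversion).
Of the 7 differences, 1 transition and 6 transversions over 33 sites: P = 1/33 = 0.030303, Q = 6/33 = 0.181818.
d = −0.5·ln(0.757576) − 0.25·ln(0.636364) = −0.5·(-0.277631) − 0.25·(-0.451985) = 0.2518.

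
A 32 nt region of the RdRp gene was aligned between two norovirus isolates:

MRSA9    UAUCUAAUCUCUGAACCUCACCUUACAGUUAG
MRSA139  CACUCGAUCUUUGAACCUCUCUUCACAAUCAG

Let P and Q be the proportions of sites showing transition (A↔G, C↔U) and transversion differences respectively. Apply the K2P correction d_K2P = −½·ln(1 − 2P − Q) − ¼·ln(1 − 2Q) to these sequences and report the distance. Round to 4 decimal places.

Mismatches occur at site 1 (U→C, transition), site 3 (U→C, transition), site 4 (C→U, transition), site 5 (U→C, transition), site 6 (A→G, transition), site 11 (C→U, transition), site 20 (A→U, transversion), site 22 (C→U, transition), site 24 (U→C, transition), site 28 (G→A, transition), site 30 (U→C, transition).
Of the 11 differences, 10 transitions and 1 transversion over 32 sites: P = 10/32 = 0.312500, Q = 1/32 = 0.031250.
d = −0.5·ln(0.343750) − 0.25·ln(0.937500) = −0.5·(-1.067841) − 0.25·(-0.064539) = 0.5501.

0.5501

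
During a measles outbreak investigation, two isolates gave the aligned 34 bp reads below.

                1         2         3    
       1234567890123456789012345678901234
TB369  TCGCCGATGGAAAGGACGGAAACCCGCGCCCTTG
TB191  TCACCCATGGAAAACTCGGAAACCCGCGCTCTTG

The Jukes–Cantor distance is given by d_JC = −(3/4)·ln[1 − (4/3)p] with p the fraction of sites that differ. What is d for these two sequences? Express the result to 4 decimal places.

Differing sites — 3:G/A; 6:G/C; 14:G/A; 15:G/C; 16:A/T; 30:C/T.
p = 6/34 = 0.176471.
d = −0.75 · ln(1 − (4/3)·0.176471) = −0.75 · ln(0.764705) = −0.75 · (-0.268265) = 0.2012.

0.2012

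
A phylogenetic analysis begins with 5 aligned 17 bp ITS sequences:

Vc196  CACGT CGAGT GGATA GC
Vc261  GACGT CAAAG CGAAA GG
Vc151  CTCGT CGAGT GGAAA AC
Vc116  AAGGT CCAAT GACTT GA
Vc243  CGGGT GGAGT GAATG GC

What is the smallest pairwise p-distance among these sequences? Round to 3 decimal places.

0.176

Pairwise Hamming distances:
  Vc196 vs Vc261: 7
  Vc196 vs Vc151: 3
  Vc196 vs Vc116: 8
  Vc196 vs Vc243: 5
  Vc261 vs Vc151: 8
  Vc261 vs Vc116: 10
  Vc261 vs Vc243: 12
  Vc151 vs Vc116: 11
  Vc151 vs Vc243: 7
  Vc116 vs Vc243: 8
The smallest is 3 mismatches, between Vc196 and Vc151; p = 3/17 = 0.176.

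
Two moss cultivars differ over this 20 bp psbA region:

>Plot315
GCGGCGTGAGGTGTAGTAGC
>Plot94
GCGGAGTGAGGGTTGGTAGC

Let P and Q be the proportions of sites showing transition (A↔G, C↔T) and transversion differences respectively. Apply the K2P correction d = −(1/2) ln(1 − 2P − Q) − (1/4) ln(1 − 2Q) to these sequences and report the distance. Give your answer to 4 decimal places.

Differing sites — 5:C/A (Tv); 12:T/G (Tv); 13:G/T (Tv); 15:A/G (Ti).
Of the 4 differences, 1 transition and 3 transversions over 20 sites: P = 1/20 = 0.050000, Q = 3/20 = 0.150000.
d = −0.5·ln(0.750000) − 0.25·ln(0.700000) = −0.5·(-0.287682) − 0.25·(-0.356675) = 0.2330.

0.2330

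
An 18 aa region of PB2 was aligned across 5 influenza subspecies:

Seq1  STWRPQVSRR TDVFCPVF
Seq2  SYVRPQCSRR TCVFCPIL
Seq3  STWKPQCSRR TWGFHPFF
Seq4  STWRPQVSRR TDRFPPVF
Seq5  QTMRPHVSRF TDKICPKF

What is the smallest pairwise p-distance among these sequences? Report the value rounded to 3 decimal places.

0.111

Pairwise Hamming distances:
  Seq1 vs Seq2: 6
  Seq1 vs Seq3: 6
  Seq1 vs Seq4: 2
  Seq1 vs Seq5: 7
  Seq2 vs Seq3: 8
  Seq2 vs Seq4: 8
  Seq2 vs Seq5: 11
  Seq3 vs Seq4: 6
  Seq3 vs Seq5: 11
  Seq4 vs Seq5: 8
The smallest is 2 mismatches, between Seq1 and Seq4; p = 2/18 = 0.111.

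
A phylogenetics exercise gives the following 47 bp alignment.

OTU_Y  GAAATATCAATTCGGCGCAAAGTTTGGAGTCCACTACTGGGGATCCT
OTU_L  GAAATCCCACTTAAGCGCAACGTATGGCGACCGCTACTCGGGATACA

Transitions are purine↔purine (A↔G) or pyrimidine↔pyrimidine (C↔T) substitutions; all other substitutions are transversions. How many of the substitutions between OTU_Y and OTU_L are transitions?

The sequences differ at positions 6 (A/C, transversion), 7 (T/C, transition), 10 (A/C, transversion), 13 (C/A, transversion), 14 (G/A, transition), 21 (A/C, transversion), 24 (T/A, transversion), 28 (A/C, transversion), 30 (T/A, transversion), 33 (A/G, transition), 39 (G/C, transversion), 45 (C/A, transversion), 47 (T/A, transversion).
Of the 13 differences, 3 transitions and 10 transversions, so the answer is 3.

3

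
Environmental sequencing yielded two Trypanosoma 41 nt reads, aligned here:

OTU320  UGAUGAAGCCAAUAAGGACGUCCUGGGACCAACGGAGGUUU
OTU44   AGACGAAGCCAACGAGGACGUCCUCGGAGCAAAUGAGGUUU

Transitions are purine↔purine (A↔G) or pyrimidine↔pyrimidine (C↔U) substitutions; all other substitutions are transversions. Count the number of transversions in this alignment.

5

Mismatches occur at site 1 (U→A, transversion), site 4 (U→C, transition), site 13 (U→C, transition), site 14 (A→G, transition), site 25 (G→C, transversion), site 29 (C→G, transversion), site 33 (C→A, transversion), site 34 (G→U, transversion).
Of the 8 differences, 3 transitions and 5 transversions, so the answer is 5.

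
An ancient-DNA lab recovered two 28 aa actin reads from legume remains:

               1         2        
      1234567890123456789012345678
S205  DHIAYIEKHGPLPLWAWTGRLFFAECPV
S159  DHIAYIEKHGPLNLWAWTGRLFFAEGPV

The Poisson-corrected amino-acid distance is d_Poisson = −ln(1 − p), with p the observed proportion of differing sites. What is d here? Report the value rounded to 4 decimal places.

Mismatches occur at site 13 (P↔N), site 26 (C↔G).
p = 2/28 = 0.071429.
d = −ln(1 − 0.071429) = −ln(0.928571) = 0.0741.

0.0741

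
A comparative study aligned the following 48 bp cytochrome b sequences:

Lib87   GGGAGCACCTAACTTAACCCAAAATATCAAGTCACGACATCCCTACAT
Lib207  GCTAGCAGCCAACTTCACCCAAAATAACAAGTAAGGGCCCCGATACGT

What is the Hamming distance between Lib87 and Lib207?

14

The sequences differ at positions 2 (G/C), 3 (G/T), 8 (C/G), 10 (T/C), 16 (A/C), 27 (T/A), 33 (C/A), 35 (C/G), 37 (A/G), 39 (A/C), 40 (T/C), 42 (C/G), 43 (C/A), 47 (A/G).
That gives 14 mismatches out of 48 aligned sites, so the Hamming distance is 14.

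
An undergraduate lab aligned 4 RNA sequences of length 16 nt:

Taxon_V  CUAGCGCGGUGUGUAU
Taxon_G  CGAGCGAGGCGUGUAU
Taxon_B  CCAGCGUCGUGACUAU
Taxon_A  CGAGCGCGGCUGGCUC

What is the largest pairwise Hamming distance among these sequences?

10

Pairwise Hamming distances:
  Taxon_V vs Taxon_G: 3
  Taxon_V vs Taxon_B: 5
  Taxon_V vs Taxon_A: 7
  Taxon_G vs Taxon_B: 6
  Taxon_G vs Taxon_A: 6
  Taxon_B vs Taxon_A: 10
The largest is 10, between Taxon_B and Taxon_A.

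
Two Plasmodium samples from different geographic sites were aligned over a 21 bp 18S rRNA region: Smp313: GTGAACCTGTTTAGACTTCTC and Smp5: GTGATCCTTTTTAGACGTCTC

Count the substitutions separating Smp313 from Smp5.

3

The sequences differ at positions 5 (A/T), 9 (G/T), 17 (T/G).
That gives 3 mismatches out of 21 aligned sites, so the Hamming distance is 3.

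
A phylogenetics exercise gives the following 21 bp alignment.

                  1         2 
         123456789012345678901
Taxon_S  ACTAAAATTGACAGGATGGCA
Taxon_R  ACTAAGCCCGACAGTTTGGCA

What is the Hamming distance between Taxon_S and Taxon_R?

6

Differing sites — 6:A/G; 7:A/C; 8:T/C; 9:T/C; 15:G/T; 16:A/T.
That gives 6 mismatches out of 21 aligned sites, so the Hamming distance is 6.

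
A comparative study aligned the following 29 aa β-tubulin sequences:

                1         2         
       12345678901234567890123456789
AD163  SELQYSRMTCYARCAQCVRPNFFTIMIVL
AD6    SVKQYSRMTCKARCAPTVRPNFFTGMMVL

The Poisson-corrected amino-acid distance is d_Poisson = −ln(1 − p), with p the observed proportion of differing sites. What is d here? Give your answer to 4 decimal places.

Differing sites — 2:E/V; 3:L/K; 11:Y/K; 16:Q/P; 17:C/T; 25:I/G; 27:I/M.
p = 7/29 = 0.241379.
d = −ln(1 − 0.241379) = −ln(0.758621) = 0.2763.

0.2763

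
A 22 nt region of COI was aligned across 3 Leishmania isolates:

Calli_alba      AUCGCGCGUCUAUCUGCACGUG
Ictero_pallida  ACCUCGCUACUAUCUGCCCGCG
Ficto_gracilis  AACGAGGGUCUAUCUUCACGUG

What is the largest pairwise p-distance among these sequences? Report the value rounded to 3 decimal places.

0.409

Pairwise Hamming distances:
  Calli_alba vs Ictero_pallida: 6
  Calli_alba vs Ficto_gracilis: 4
  Ictero_pallida vs Ficto_gracilis: 9
The largest is 9 mismatches, between Ictero_pallida and Ficto_gracilis; p = 9/22 = 0.409.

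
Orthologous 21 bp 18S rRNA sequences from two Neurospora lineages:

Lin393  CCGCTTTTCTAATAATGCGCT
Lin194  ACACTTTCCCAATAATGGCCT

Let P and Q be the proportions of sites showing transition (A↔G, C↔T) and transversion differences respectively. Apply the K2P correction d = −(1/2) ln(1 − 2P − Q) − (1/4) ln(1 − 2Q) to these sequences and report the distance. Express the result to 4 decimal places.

Differing sites — 1:C/A (Tv); 3:G/A (Ti); 8:T/C (Ti); 10:T/C (Ti); 18:C/G (Tv); 19:G/C (Tv).
Of the 6 differences, 3 transitions and 3 transversions over 21 sites: P = 3/21 = 0.142857, Q = 3/21 = 0.142857.
d = −0.5·ln(0.571429) − 0.25·ln(0.714286) = −0.5·(-0.559615) − 0.25·(-0.336472) = 0.3639.

0.3639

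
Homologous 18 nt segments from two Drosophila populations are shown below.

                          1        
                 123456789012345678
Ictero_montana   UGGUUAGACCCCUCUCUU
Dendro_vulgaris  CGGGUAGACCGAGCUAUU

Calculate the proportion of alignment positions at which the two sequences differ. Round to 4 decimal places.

The sequences differ at positions 1 (U/C), 4 (U/G), 11 (C/G), 12 (C/A), 13 (U/G), 16 (C/A).
There are 6 differences over 18 sites, so p = 6/18 = 0.3333.

0.3333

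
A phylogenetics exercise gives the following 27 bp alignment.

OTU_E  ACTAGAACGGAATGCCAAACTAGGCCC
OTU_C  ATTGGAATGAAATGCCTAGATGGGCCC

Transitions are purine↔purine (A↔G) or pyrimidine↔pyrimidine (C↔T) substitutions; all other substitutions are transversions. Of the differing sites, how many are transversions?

2

The sequences differ at positions 2 (C/T, transition), 4 (A/G, transition), 8 (C/T, transition), 10 (G/A, transition), 17 (A/T, transversion), 19 (A/G, transition), 20 (C/A, transversion), 22 (A/G, transition).
Of the 8 differences, 6 transitions and 2 transversions, so the answer is 2.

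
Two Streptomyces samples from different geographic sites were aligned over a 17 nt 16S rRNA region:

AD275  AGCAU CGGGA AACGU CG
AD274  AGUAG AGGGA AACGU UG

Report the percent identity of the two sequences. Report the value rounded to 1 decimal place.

76.5%

Mismatches occur at site 3 (C/U), site 5 (U/G), site 6 (C/A), site 16 (C/U).
13 of the 17 sites match, so the percent identity is 13/17 × 100 = 76.5%.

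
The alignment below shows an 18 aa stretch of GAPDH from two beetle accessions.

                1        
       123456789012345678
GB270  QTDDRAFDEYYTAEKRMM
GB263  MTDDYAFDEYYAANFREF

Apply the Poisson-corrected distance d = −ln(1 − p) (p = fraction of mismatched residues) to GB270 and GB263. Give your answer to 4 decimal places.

0.4925

Mismatches occur at site 1 (Q↔M), site 5 (R↔Y), site 12 (T↔A), site 14 (E↔N), site 15 (K↔F), site 17 (M↔E), site 18 (M↔F).
p = 7/18 = 0.388889.
d = −ln(1 − 0.388889) = −ln(0.611111) = 0.4925.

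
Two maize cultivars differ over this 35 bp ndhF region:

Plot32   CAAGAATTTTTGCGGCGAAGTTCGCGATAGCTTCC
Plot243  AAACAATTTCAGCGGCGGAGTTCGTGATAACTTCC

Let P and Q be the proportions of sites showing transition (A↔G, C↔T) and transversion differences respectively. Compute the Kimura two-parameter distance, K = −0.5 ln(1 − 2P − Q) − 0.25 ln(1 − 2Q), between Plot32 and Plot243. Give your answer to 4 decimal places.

0.2357

Differing sites — 1:C/A (Tv); 4:G/C (Tv); 10:T/C (Ti); 11:T/A (Tv); 18:A/G (Ti); 25:C/T (Ti); 30:G/A (Ti).
Of the 7 differences, 4 transitions and 3 transversions over 35 sites: P = 4/35 = 0.114286, Q = 3/35 = 0.085714.
d = −0.5·ln(0.685714) − 0.25·ln(0.828572) = −0.5·(-0.377295) − 0.25·(-0.188052) = 0.2357.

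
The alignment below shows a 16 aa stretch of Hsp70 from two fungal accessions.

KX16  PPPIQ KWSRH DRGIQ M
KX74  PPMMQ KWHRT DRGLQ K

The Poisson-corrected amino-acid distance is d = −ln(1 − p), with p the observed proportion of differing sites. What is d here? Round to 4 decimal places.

0.4700

Differing sites — 3:P/M; 4:I/M; 8:S/H; 10:H/T; 14:I/L; 16:M/K.
p = 6/16 = 0.375000.
d = −ln(1 − 0.375000) = −ln(0.625000) = 0.4700.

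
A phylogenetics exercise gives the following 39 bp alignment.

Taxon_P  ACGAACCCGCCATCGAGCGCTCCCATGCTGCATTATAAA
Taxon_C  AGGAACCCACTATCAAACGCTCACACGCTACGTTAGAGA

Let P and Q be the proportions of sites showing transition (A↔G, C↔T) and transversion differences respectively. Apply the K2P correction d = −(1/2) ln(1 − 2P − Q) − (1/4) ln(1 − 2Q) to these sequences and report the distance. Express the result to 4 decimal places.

Differing sites — 2:C/G (Tv); 9:G/A (Ti); 11:C/T (Ti); 15:G/A (Ti); 17:G/A (Ti); 23:C/A (Tv); 26:T/C (Ti); 30:G/A (Ti); 32:A/G (Ti); 36:T/G (Tv); 38:A/G (Ti).
Of the 11 differences, 8 transitions and 3 transversions over 39 sites: P = 8/39 = 0.205128, Q = 3/39 = 0.076923.
d = −0.5·ln(0.512821) − 0.25·ln(0.846154) = −0.5·(-0.667828) − 0.25·(-0.167054) = 0.3757.

0.3757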